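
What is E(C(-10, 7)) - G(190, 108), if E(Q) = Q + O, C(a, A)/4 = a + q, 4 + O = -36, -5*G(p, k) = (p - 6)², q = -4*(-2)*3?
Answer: 33936/5 ≈ 6787.2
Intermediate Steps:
q = 24 (q = 8*3 = 24)
G(p, k) = -(-6 + p)²/5 (G(p, k) = -(p - 6)²/5 = -(-6 + p)²/5)
O = -40 (O = -4 - 36 = -40)
C(a, A) = 96 + 4*a (C(a, A) = 4*(a + 24) = 4*(24 + a) = 96 + 4*a)
E(Q) = -40 + Q (E(Q) = Q - 40 = -40 + Q)
E(C(-10, 7)) - G(190, 108) = (-40 + (96 + 4*(-10))) - (-1)*(-6 + 190)²/5 = (-40 + (96 - 40)) - (-1)*184²/5 = (-40 + 56) - (-1)*33856/5 = 16 - 1*(-33856/5) = 16 + 33856/5 = 33936/5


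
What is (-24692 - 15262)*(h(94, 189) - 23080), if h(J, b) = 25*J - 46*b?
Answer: 1175606496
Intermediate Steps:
h(J, b) = -46*b + 25*J
(-24692 - 15262)*(h(94, 189) - 23080) = (-24692 - 15262)*((-46*189 + 25*94) - 23080) = -39954*((-8694 + 2350) - 23080) = -39954*(-6344 - 23080) = -39954*(-29424) = 1175606496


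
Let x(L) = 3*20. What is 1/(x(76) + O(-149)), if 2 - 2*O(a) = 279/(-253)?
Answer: 506/31145 ≈ 0.016247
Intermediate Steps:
x(L) = 60
O(a) = 785/506 (O(a) = 1 - 279/(2*(-253)) = 1 - 279*(-1)/(2*253) = 1 - ½*(-279/253) = 1 + 279/506 = 785/506)
1/(x(76) + O(-149)) = 1/(60 + 785/506) = 1/(31145/506) = 506/31145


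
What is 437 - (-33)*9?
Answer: 734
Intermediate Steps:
437 - (-33)*9 = 437 - 1*(-297) = 437 + 297 = 734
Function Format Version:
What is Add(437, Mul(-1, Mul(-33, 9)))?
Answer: 734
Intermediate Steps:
Add(437, Mul(-1, Mul(-33, 9))) = Add(437, Mul(-1, -297)) = Add(437, 297) = 734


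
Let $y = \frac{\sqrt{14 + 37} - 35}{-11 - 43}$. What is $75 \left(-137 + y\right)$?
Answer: $- \frac{184075}{18} - \frac{25 \sqrt{51}}{18} \approx -10236.0$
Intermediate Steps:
$y = \frac{35}{54} - \frac{\sqrt{51}}{54}$ ($y = \frac{\sqrt{51} - 35}{-54} = \left(-35 + \sqrt{51}\right) \left(- \frac{1}{54}\right) = \frac{35}{54} - \frac{\sqrt{51}}{54} \approx 0.5159$)
$75 \left(-137 + y\right) = 75 \left(-137 + \left(\frac{35}{54} - \frac{\sqrt{51}}{54}\right)\right) = 75 \left(- \frac{7363}{54} - \frac{\sqrt{51}}{54}\right) = - \frac{184075}{18} - \frac{25 \sqrt{51}}{18}$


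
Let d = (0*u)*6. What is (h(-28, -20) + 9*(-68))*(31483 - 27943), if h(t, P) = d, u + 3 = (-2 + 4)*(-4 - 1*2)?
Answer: -2166480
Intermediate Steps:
u = -15 (u = -3 + (-2 + 4)*(-4 - 1*2) = -3 + 2*(-4 - 2) = -3 + 2*(-6) = -3 - 12 = -15)
d = 0 (d = (0*(-15))*6 = 0*6 = 0)
h(t, P) = 0
(h(-28, -20) + 9*(-68))*(31483 - 27943) = (0 + 9*(-68))*(31483 - 27943) = (0 - 612)*3540 = -612*3540 = -2166480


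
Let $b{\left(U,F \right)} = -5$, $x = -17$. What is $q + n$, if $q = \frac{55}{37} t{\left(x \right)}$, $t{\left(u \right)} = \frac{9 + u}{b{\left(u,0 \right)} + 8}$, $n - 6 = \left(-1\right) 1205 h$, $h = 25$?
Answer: $- \frac{3343649}{111} \approx -30123.0$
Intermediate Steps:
$n = -30119$ ($n = 6 + \left(-1\right) 1205 \cdot 25 = 6 - 30125 = -30119$)
$t{\left(u \right)} = 3 + \frac{u}{3}$ ($t{\left(u \right)} = \frac{9 + u}{-5 + 8} = \frac{9 + u}{3} = \left(9 + u\right) \frac{1}{3} = 3 + \frac{u}{3}$)
$q = - \frac{440}{111}$ ($q = \frac{55}{37} \left(3 + \frac{1}{3} \left(-17\right)\right) = 55 \cdot \frac{1}{37} \left(3 - \frac{17}{3}\right) = \frac{55}{37} \left(- \frac{8}{3}\right) = - \frac{440}{111} \approx -3.964$)
$q + n = - \frac{440}{111} - 30119 = - \frac{3343649}{111}$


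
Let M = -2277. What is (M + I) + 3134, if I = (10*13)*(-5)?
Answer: 207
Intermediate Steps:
I = -650 (I = 130*(-5) = -650)
(M + I) + 3134 = (-2277 - 650) + 3134 = -2927 + 3134 = 207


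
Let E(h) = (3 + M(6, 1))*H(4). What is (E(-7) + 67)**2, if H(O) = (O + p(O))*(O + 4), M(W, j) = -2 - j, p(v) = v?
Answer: 4489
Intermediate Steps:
H(O) = 2*O*(4 + O) (H(O) = (O + O)*(O + 4) = (2*O)*(4 + O) = 2*O*(4 + O))
E(h) = 0 (E(h) = (3 + (-2 - 1*1))*(2*4*(4 + 4)) = (3 + (-2 - 1))*(2*4*8) = (3 - 3)*64 = 0*64 = 0)
(E(-7) + 67)**2 = (0 + 67)**2 = 67**2 = 4489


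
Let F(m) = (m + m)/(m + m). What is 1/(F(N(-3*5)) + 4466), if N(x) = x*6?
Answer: 1/4467 ≈ 0.00022386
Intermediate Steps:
N(x) = 6*x
F(m) = 1 (F(m) = (2*m)/((2*m)) = (2*m)*(1/(2*m)) = 1)
1/(F(N(-3*5)) + 4466) = 1/(1 + 4466) = 1/4467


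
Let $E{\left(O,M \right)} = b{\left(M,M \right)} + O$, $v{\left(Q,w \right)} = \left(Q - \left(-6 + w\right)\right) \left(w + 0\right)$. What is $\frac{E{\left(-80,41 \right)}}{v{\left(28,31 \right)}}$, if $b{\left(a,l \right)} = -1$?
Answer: $- \frac{27}{31} \approx -0.87097$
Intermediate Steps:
$v{\left(Q,w \right)} = w \left(6 + Q - w\right)$ ($v{\left(Q,w \right)} = \left(6 + Q - w\right) w = w \left(6 + Q - w\right)$)
$E{\left(O,M \right)} = -1 + O$
$\frac{E{\left(-80,41 \right)}}{v{\left(28,31 \right)}} = \frac{-1 - 80}{31 \left(6 + 28 - 31\right)} = - \frac{81}{31 \left(6 + 28 - 31\right)} = - \frac{81}{31 \cdot 3} = - \frac{81}{93} = \left(-81\right) \frac{1}{93} = - \frac{27}{31}$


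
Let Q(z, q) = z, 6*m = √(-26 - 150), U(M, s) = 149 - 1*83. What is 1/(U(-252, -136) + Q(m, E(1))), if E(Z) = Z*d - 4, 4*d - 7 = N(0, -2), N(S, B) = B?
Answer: 27/1784 - 3*I*√11/19624 ≈ 0.015135 - 0.00050703*I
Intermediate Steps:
d = 5/4 (d = 7/4 + (¼)*(-2) = 7/4 - ½ = 5/4 ≈ 1.2500)
U(M, s) = 66 (U(M, s) = 149 - 83 = 66)
m = 2*I*√11/3 (m = √(-26 - 150)/6 = √(-176)/6 = (4*I*√11)/6 = 2*I*√11/3 ≈ 2.2111*I)
E(Z) = -4 + 5*Z/4 (E(Z) = Z*(5/4) - 4 = 5*Z/4 - 4 = -4 + 5*Z/4)
1/(U(-252, -136) + Q(m, E(1))) = 1/(66 + 2*I*√11/3)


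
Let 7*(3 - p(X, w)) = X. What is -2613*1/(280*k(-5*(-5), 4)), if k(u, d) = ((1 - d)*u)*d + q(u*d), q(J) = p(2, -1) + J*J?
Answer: -2613/2716760 ≈ -0.00096181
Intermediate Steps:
p(X, w) = 3 - X/7
q(J) = 19/7 + J² (q(J) = (3 - ⅐*2) + J*J = (3 - 2/7) + J² = 19/7 + J²)
k(u, d) = 19/7 + d²*u² + d*u*(1 - d) (k(u, d) = ((1 - d)*u)*d + (19/7 + (u*d)²) = (u*(1 - d))*d + (19/7 + (d*u)²) = d*u*(1 - d) + (19/7 + d²*u²) = 19/7 + d²*u² + d*u*(1 - d))
-2613*1/(280*k(-5*(-5), 4)) = -2613*1/(280*(19/7 + 4*(-5*(-5)) + 4²*(-5*(-5))² - 1*(-5*(-5))*4²)) = -2613*1/(280*(19/7 + 4*25 + 16*25² - 1*25*16)) = -2613*1/(280*(19/7 + 100 + 16*625 - 400)) = -2613*1/(280*(19/7 + 100 + 10000 - 400)) = -2613/((67919/7)*280) = -2613/2716760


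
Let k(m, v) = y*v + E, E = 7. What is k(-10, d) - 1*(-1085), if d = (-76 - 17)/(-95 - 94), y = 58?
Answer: 70594/63 ≈ 1120.5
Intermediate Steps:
d = 31/63 (d = -93/(-189) = -93*(-1/189) = 31/63 ≈ 0.49206)
k(m, v) = 7 + 58*v (k(m, v) = 58*v + 7 = 7 + 58*v)
k(-10, d) - 1*(-1085) = (7 + 58*(31/63)) - 1*(-1085) = (7 + 1798/63) + 1085 = 2239/63 + 1085 = 70594/63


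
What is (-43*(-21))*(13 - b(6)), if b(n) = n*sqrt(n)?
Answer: 11739 - 5418*sqrt(6) ≈ -1532.3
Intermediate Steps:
b(n) = n**(3/2)
(-43*(-21))*(13 - b(6)) = (-43*(-21))*(13 - 6**(3/2)) = 903*(13 - 6*sqrt(6)) = 11739 - 5418*sqrt(6)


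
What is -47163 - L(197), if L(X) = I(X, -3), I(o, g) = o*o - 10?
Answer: -85962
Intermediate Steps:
I(o, g) = -10 + o**2 (I(o, g) = o**2 - 10 = -10 + o**2)
L(X) = -10 + X**2
-47163 - L(197) = -47163 - (-10 + 197**2) = -47163 - (-10 + 38809) = -47163 - 1*38799 = -47163 - 38799 = -85962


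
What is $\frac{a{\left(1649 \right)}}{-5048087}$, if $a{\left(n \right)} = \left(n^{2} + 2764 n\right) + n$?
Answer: $- \frac{7278686}{5048087} \approx -1.4419$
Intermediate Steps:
$a{\left(n \right)} = n^{2} + 2765 n$
$\frac{a{\left(1649 \right)}}{-5048087} = \frac{1649 \left(2765 + 1649\right)}{-5048087} = 1649 \cdot 4414 \left(- \frac{1}{5048087}\right) = 7278686 \left(- \frac{1}{5048087}\right) = - \frac{7278686}{5048087}$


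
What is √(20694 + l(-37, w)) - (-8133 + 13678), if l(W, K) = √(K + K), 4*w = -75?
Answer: -5545 + √(82776 + 10*I*√6)/2 ≈ -5401.1 + 0.021284*I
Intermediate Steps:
w = -75/4 (w = (¼)*(-75) = -75/4 ≈ -18.750)
l(W, K) = √2*√K (l(W, K) = √(2*K) = √2*√K)
√(20694 + l(-37, w)) - (-8133 + 13678) = √(20694 + √2*√(-75/4)) - (-8133 + 13678) = √(20694 + √2*(5*I*√3/2)) - 1*5545 = √(20694 + 5*I*√6/2) - 5545 = -5545 + √(20694 + 5*I*√6/2)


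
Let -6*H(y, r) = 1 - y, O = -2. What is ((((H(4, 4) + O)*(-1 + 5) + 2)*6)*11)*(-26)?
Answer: 6864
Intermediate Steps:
H(y, r) = -⅙ + y/6 (H(y, r) = -(1 - y)/6 = -⅙ + y/6)
((((H(4, 4) + O)*(-1 + 5) + 2)*6)*11)*(-26) = (((((-⅙ + (⅙)*4) - 2)*(-1 + 5) + 2)*6)*11)*(-26) = (((((-⅙ + ⅔) - 2)*4 + 2)*6)*11)*(-26) = ((((½ - 2)*4 + 2)*6)*11)*(-26) = (((-3/2*4 + 2)*6)*11)*(-26) = (((-6 + 2)*6)*11)*(-26) = (-4*6*11)*(-26) = -24*11*(-26) = -264*(-26) = 6864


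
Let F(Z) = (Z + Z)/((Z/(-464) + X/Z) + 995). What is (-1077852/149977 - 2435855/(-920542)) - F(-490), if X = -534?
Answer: -592342516126687223/166488085457076418 ≈ -3.5579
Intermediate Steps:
F(Z) = 2*Z/(995 - 534/Z - Z/464) (F(Z) = (Z + Z)/((Z/(-464) - 534/Z) + 995) = (2*Z)/((Z*(-1/464) - 534/Z) + 995) = (2*Z)/((-Z/464 - 534/Z) + 995) = (2*Z)/((-534/Z - Z/464) + 995) = (2*Z)/(995 - 534/Z - Z/464) = 2*Z/(995 - 534/Z - Z/464))
(-1077852/149977 - 2435855/(-920542)) - F(-490) = (-1077852/149977 - 2435855/(-920542)) - (-928)*(-490)²/(247776 + (-490)² - 461680*(-490)) = (-1077852*1/149977 - 2435855*(-1/920542)) - (-928)*240100/(247776 + 240100 + 226223200) = (-1077852/149977 + 2435855/920542) - (-928)*240100/226711076 = -13337995967/2937449522 - (-928)*240100/226711076 = -13337995967/2937449522 - 1*(-55703200/56677769) = -13337995967/2937449522 + 55703200/56677769 = -592342516126687223/166488085457076418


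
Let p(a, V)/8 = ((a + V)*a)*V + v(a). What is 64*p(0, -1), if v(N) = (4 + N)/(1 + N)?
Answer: 2048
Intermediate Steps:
v(N) = (4 + N)/(1 + N)
p(a, V) = 8*(4 + a)/(1 + a) + 8*V*a*(V + a) (p(a, V) = 8*(((a + V)*a)*V + (4 + a)/(1 + a)) = 8*(((V + a)*a)*V + (4 + a)/(1 + a)) = 8*((a*(V + a))*V + (4 + a)/(1 + a)) = 8*(V*a*(V + a) + (4 + a)/(1 + a)) = 8*((4 + a)/(1 + a) + V*a*(V + a)) = 8*(4 + a)/(1 + a) + 8*V*a*(V + a))
64*p(0, -1) = 64*(8*(4 + 0 - 1*0*(1 + 0)*(-1 + 0))/(1 + 0)) = 64*(8*(4 + 0 - 1*0*1*(-1))/1) = 64*(8*1*(4 + 0 + 0)) = 64*(8*1*4) = 64*32 = 2048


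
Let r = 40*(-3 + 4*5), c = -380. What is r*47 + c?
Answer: 31580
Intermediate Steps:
r = 680 (r = 40*(-3 + 20) = 40*17 = 680)
r*47 + c = 680*47 - 380 = 31960 - 380 = 31580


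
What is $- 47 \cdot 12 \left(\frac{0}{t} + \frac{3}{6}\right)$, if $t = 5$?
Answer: $-282$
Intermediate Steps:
$- 47 \cdot 12 \left(\frac{0}{t} + \frac{3}{6}\right) = - 47 \cdot 12 \left(\frac{0}{5} + \frac{3}{6}\right) = - 47 \cdot 12 \left(0 \cdot \frac{1}{5} + 3 \cdot \frac{1}{6}\right) = - 47 \cdot 12 \left(0 + \frac{1}{2}\right) = - 47 \cdot 12 \cdot \frac{1}{2} = \left(-47\right) 6 = -282$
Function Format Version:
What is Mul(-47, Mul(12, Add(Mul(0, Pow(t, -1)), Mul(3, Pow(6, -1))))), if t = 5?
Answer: -282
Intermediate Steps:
Mul(-47, Mul(12, Add(Mul(0, Pow(t, -1)), Mul(3, Pow(6, -1))))) = Mul(-47, Mul(12, Add(Mul(0, Pow(5, -1)), Mul(3, Pow(6, -1))))) = Mul(-47, Mul(12, Add(Mul(0, Rational(1, 5)), Mul(3, Rational(1, 6))))) = Mul(-47, Mul(12, Add(0, Rational(1, 2)))) = Mul(-47, Mul(12, Rational(1, 2))) = Mul(-47, 6) = -282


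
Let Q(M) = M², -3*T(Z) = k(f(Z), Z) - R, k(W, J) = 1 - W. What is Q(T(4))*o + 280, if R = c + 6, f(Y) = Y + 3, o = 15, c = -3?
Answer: 415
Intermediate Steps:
f(Y) = 3 + Y
R = 3 (R = -3 + 6 = 3)
T(Z) = 5/3 + Z/3 (T(Z) = -((1 - (3 + Z)) - 1*3)/3 = -((1 + (-3 - Z)) - 3)/3 = -((-2 - Z) - 3)/3 = -(-5 - Z)/3 = 5/3 + Z/3)
Q(T(4))*o + 280 = (5/3 + (⅓)*4)²*15 + 280 = (5/3 + 4/3)²*15 + 280 = 3²*15 + 280 = 9*15 + 280 = 135 + 280 = 415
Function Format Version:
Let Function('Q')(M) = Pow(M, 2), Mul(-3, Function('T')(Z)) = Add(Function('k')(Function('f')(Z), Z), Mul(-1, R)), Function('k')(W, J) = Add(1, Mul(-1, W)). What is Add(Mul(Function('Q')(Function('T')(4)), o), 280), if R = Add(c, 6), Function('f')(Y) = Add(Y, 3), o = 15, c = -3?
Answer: 415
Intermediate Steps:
Function('f')(Y) = Add(3, Y)
R = 3 (R = Add(-3, 6) = 3)
Function('T')(Z) = Add(Rational(5, 3), Mul(Rational(1, 3), Z)) (Function('T')(Z) = Mul(Rational(-1, 3), Add(Add(1, Mul(-1, Add(3, Z))), Mul(-1, 3))) = Mul(Rational(-1, 3), Add(Add(1, Add(-3, Mul(-1, Z))), -3)) = Mul(Rational(-1, 3), Add(Add(-2, Mul(-1, Z)), -3)) = Mul(Rational(-1, 3), Add(-5, Mul(-1, Z))) = Add(Rational(5, 3), Mul(Rational(1, 3), Z)))
Add(Mul(Function('Q')(Function('T')(4)), o), 280) = Add(Mul(Pow(Add(Rational(5, 3), Mul(Rational(1, 3), 4)), 2), 15), 280) = Add(Mul(Pow(Add(Rational(5, 3), Rational(4, 3)), 2), 15), 280) = Add(Mul(Pow(3, 2), 15), 280) = Add(Mul(9, 15), 280) = Add(135, 280) = 415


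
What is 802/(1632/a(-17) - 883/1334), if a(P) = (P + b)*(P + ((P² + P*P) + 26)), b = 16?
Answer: -628012516/2695409 ≈ -232.99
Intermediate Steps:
a(P) = (16 + P)*(26 + P + 2*P²) (a(P) = (P + 16)*(P + ((P² + P*P) + 26)) = (16 + P)*(P + ((P² + P²) + 26)) = (16 + P)*(P + (2*P² + 26)) = (16 + P)*(P + (26 + 2*P²)) = (16 + P)*(26 + P + 2*P²))
802/(1632/a(-17) - 883/1334) = 802/(1632/(416 + 2*(-17)³ + 33*(-17)² + 42*(-17)) - 883/1334) = 802/(1632/(416 + 2*(-4913) + 33*289 - 714) - 883*1/1334) = 802/(1632/(416 - 9826 + 9537 - 714) - 883/1334) = 802/(1632/(-587) - 883/1334) = 802/(1632*(-1/587) - 883/1334) = 802/(-1632/587 - 883/1334) = 802/(-2695409/783058) = 802*(-783058/2695409) = -628012516/2695409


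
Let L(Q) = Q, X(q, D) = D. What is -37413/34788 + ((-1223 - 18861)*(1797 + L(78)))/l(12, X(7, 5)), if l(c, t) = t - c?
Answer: 436676282703/81172 ≈ 5.3796e+6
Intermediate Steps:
-37413/34788 + ((-1223 - 18861)*(1797 + L(78)))/l(12, X(7, 5)) = -37413/34788 + ((-1223 - 18861)*(1797 + 78))/(5 - 1*12) = -37413*1/34788 + (-20084*1875)/(5 - 12) = -12471/11596 - 37657500/(-7) = -12471/11596 - 37657500*(-⅐) = -12471/11596 + 37657500/7 = 436676282703/81172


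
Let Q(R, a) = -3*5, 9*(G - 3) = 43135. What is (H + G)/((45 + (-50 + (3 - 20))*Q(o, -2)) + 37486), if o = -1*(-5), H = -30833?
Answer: -234335/346824 ≈ -0.67566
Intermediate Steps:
G = 43162/9 (G = 3 + (1/9)*43135 = 3 + 43135/9 = 43162/9 ≈ 4795.8)
o = 5
Q(R, a) = -15
(H + G)/((45 + (-50 + (3 - 20))*Q(o, -2)) + 37486) = (-30833 + 43162/9)/((45 + (-50 + (3 - 20))*(-15)) + 37486) = -234335/(9*((45 + (-50 - 17)*(-15)) + 37486)) = -234335/(9*((45 - 67*(-15)) + 37486)) = -234335/(9*((45 + 1005) + 37486)) = -234335/(9*(1050 + 37486)) = -234335/9/38536 = -234335/9*1/38536 = -234335/346824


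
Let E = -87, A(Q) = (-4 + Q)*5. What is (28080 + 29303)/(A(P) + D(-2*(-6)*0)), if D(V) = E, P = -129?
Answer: -57383/752 ≈ -76.307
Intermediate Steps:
A(Q) = -20 + 5*Q
D(V) = -87
(28080 + 29303)/(A(P) + D(-2*(-6)*0)) = (28080 + 29303)/((-20 + 5*(-129)) - 87) = 57383/((-20 - 645) - 87) = 57383/(-665 - 87) = 57383/(-752) = 57383*(-1/752) = -57383/752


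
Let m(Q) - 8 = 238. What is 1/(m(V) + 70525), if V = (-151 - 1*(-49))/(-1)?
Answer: 1/70771 ≈ 1.4130e-5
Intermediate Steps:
V = 102 (V = (-151 + 49)*(-1) = -102*(-1) = 102)
m(Q) = 246 (m(Q) = 8 + 238 = 246)
1/(m(V) + 70525) = 1/(246 + 70525) = 1/70771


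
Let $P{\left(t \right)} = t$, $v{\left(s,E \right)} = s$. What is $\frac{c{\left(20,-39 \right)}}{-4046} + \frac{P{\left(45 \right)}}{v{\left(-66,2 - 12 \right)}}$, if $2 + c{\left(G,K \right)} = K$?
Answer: $- \frac{14947}{22253} \approx -0.67168$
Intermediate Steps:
$c{\left(G,K \right)} = -2 + K$
$\frac{c{\left(20,-39 \right)}}{-4046} + \frac{P{\left(45 \right)}}{v{\left(-66,2 - 12 \right)}} = \frac{-2 - 39}{-4046} + \frac{45}{-66} = \left(-41\right) \left(- \frac{1}{4046}\right) + 45 \left(- \frac{1}{66}\right) = \frac{41}{4046} - \frac{15}{22} = - \frac{14947}{22253}$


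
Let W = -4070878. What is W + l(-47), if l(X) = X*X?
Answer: -4068669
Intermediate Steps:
l(X) = X²
W + l(-47) = -4070878 + (-47)² = -4070878 + 2209 = -4068669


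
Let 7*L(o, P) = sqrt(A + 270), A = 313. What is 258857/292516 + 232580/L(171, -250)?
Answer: 258857/292516 + 1628060*sqrt(583)/583 ≈ 67428.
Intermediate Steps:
L(o, P) = sqrt(583)/7 (L(o, P) = sqrt(313 + 270)/7 = sqrt(583)/7)
258857/292516 + 232580/L(171, -250) = 258857/292516 + 232580/((sqrt(583)/7)) = 258857*(1/292516) + 232580*(7*sqrt(583)/583) = 258857/292516 + 1628060*sqrt(583)/583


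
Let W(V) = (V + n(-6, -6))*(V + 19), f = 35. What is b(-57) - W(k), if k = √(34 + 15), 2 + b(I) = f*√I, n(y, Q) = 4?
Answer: -288 + 35*I*√57 ≈ -288.0 + 264.24*I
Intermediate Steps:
b(I) = -2 + 35*√I
k = 7 (k = √49 = 7)
W(V) = (4 + V)*(19 + V) (W(V) = (V + 4)*(V + 19) = (4 + V)*(19 + V))
b(-57) - W(k) = (-2 + 35*√(-57)) - (76 + 7² + 23*7) = (-2 + 35*(I*√57)) - (76 + 49 + 161) = (-2 + 35*I*√57) - 1*286 = (-2 + 35*I*√57) - 286 = -288 + 35*I*√57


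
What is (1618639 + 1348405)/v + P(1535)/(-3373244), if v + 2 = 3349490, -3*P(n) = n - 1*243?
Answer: 208541789241/235388339564 ≈ 0.88595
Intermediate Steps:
P(n) = 81 - n/3 (P(n) = -(n - 1*243)/3 = -(n - 243)/3 = -(-243 + n)/3 = 81 - n/3)
v = 3349488 (v = -2 + 3349490 = 3349488)
(1618639 + 1348405)/v + P(1535)/(-3373244) = (1618639 + 1348405)/3349488 + (81 - ⅓*1535)/(-3373244) = 2967044*(1/3349488) + (81 - 1535/3)*(-1/3373244) = 741761/837372 - 1292/3*(-1/3373244) = 741761/837372 + 323/2529933 = 208541789241/235388339564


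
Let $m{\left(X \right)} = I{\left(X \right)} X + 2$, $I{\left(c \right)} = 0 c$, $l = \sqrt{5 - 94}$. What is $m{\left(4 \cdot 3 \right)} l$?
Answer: $2 i \sqrt{89} \approx 18.868 i$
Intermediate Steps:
$l = i \sqrt{89}$ ($l = \sqrt{-89} = i \sqrt{89} \approx 9.434 i$)
$I{\left(c \right)} = 0$
$m{\left(X \right)} = 2$ ($m{\left(X \right)} = 0 X + 2 = 0 + 2 = 2$)
$m{\left(4 \cdot 3 \right)} l = 2 i \sqrt{89}$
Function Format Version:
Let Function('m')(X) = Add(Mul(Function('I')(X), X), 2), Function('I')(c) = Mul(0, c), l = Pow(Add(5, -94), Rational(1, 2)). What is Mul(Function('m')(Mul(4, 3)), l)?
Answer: Mul(2, I, Pow(89, Rational(1, 2))) ≈ Mul(18.868, I)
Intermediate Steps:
l = Mul(I, Pow(89, Rational(1, 2))) (l = Pow(-89, Rational(1, 2)) = Mul(I, Pow(89, Rational(1, 2))) ≈ Mul(9.4340, I))
Function('I')(c) = 0
Function('m')(X) = 2 (Function('m')(X) = Add(Mul(0, X), 2) = Add(0, 2) = 2)
Mul(Function('m')(Mul(4, 3)), l) = Mul(2, Mul(I, Pow(89, Rational(1, 2)))) = Mul(2, I, Pow(89, Rational(1, 2)))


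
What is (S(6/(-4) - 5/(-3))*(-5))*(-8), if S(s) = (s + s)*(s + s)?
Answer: 40/9 ≈ 4.4444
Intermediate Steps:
S(s) = 4*s² (S(s) = (2*s)*(2*s) = 4*s²)
(S(6/(-4) - 5/(-3))*(-5))*(-8) = ((4*(6/(-4) - 5/(-3))²)*(-5))*(-8) = ((4*(6*(-¼) - 5*(-⅓))²)*(-5))*(-8) = ((4*(-3/2 + 5/3)²)*(-5))*(-8) = ((4*(⅙)²)*(-5))*(-8) = ((4*(1/36))*(-5))*(-8) = ((⅑)*(-5))*(-8) = -5/9*(-8) = 40/9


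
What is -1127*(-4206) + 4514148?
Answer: 9254310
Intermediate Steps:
-1127*(-4206) + 4514148 = 4740162 + 4514148 = 9254310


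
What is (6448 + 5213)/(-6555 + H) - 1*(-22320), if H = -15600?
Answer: 164829313/7385 ≈ 22319.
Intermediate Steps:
(6448 + 5213)/(-6555 + H) - 1*(-22320) = (6448 + 5213)/(-6555 - 15600) - 1*(-22320) = 11661/(-22155) + 22320 = 11661*(-1/22155) + 22320 = -3887/7385 + 22320 = 164829313/7385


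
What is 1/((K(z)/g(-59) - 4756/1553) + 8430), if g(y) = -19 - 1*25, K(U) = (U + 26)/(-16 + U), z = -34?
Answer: 427075/3598932797 ≈ 0.00011867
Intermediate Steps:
K(U) = (26 + U)/(-16 + U)
g(y) = -44 (g(y) = -19 - 25 = -44)
1/((K(z)/g(-59) - 4756/1553) + 8430) = 1/((((26 - 34)/(-16 - 34))/(-44) - 4756/1553) + 8430) = 1/(((-8/(-50))*(-1/44) - 4756*1/1553) + 8430) = 1/((-1/50*(-8)*(-1/44) - 4756/1553) + 8430) = 1/(((4/25)*(-1/44) - 4756/1553) + 8430) = 1/((-1/275 - 4756/1553) + 8430) = 1/(-1309453/427075 + 8430) = 1/(3598932797/427075) = 427075/3598932797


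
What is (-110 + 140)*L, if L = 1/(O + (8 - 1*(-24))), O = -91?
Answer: -30/59 ≈ -0.50847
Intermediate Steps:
L = -1/59 (L = 1/(-91 + (8 - 1*(-24))) = 1/(-91 + (8 + 24)) = 1/(-91 + 32) = 1/(-59) = -1/59 ≈ -0.016949)
(-110 + 140)*L = (-110 + 140)*(-1/59) = 30*(-1/59) = -30/59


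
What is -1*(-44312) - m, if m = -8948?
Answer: 53260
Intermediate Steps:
-1*(-44312) - m = -1*(-44312) - 1*(-8948) = 44312 + 8948 = 53260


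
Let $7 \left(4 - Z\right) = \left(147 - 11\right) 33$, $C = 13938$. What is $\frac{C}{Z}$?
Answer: $- \frac{48783}{2230} \approx -21.876$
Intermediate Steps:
$Z = - \frac{4460}{7}$ ($Z = 4 - \frac{\left(147 - 11\right) 33}{7} = 4 - \frac{136 \cdot 33}{7} = 4 - \frac{4488}{7} = - \frac{4460}{7} \approx -637.14$)
$\frac{C}{Z} = \frac{13938}{- \frac{4460}{7}} = 13938 \left(- \frac{7}{4460}\right) = - \frac{48783}{2230}$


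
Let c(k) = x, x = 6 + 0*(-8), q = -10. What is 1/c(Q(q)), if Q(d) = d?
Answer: ⅙ ≈ 0.16667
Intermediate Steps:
x = 6 (x = 6 + 0 = 6)
c(k) = 6
1/c(Q(q)) = 1/6 = ⅙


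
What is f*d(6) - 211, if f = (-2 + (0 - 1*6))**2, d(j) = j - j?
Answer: -211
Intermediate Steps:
d(j) = 0
f = 64 (f = (-2 + (0 - 6))**2 = (-2 - 6)**2 = (-8)**2 = 64)
f*d(6) - 211 = 64*0 - 211 = 0 - 211 = -211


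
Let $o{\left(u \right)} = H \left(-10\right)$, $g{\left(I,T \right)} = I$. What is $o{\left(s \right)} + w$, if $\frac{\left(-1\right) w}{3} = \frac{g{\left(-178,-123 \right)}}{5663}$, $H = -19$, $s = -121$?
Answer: $\frac{1076504}{5663} \approx 190.09$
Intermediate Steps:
$o{\left(u \right)} = 190$ ($o{\left(u \right)} = \left(-19\right) \left(-10\right) = 190$)
$w = \frac{534}{5663}$ ($w = - 3 \left(- \frac{178}{5663}\right) = - 3 \left(\left(-178\right) \frac{1}{5663}\right) = \left(-3\right) \left(- \frac{178}{5663}\right) = \frac{534}{5663} \approx 0.094296$)
$o{\left(s \right)} + w = 190 + \frac{534}{5663} = \frac{1076504}{5663}$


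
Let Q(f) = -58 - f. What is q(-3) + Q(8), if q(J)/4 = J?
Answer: -78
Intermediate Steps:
q(J) = 4*J
q(-3) + Q(8) = 4*(-3) + (-58 - 1*8) = -12 + (-58 - 8) = -12 - 66 = -78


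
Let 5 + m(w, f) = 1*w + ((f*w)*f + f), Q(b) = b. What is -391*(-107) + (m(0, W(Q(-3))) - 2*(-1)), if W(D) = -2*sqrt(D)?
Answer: 41834 - 2*I*sqrt(3) ≈ 41834.0 - 3.4641*I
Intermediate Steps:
m(w, f) = -5 + f + w + w*f**2 (m(w, f) = -5 + (1*w + ((f*w)*f + f)) = -5 + (w + (w*f**2 + f)) = -5 + (w + (f + w*f**2)) = -5 + (f + w + w*f**2) = -5 + f + w + w*f**2)
-391*(-107) + (m(0, W(Q(-3))) - 2*(-1)) = -391*(-107) + ((-5 - 2*I*sqrt(3) + 0 + 0*(-2*I*sqrt(3))**2) - 2*(-1)) = 41837 + ((-5 - 2*I*sqrt(3) + 0 + 0*(-2*I*sqrt(3))**2) + 2) = 41837 + ((-5 - 2*I*sqrt(3) + 0 + 0*(-12)) + 2) = 41837 + ((-5 - 2*I*sqrt(3) + 0 + 0) + 2) = 41837 + ((-5 - 2*I*sqrt(3)) + 2) = 41837 + (-3 - 2*I*sqrt(3)) = 41834 - 2*I*sqrt(3)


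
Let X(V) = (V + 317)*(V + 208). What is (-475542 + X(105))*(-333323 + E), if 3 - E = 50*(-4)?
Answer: 114412062720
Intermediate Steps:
X(V) = (208 + V)*(317 + V) (X(V) = (317 + V)*(208 + V) = (208 + V)*(317 + V))
E = 203 (E = 3 - 50*(-4) = 3 - 1*(-200) = 3 + 200 = 203)
(-475542 + X(105))*(-333323 + E) = (-475542 + (65936 + 105**2 + 525*105))*(-333323 + 203) = (-475542 + (65936 + 11025 + 55125))*(-333120) = (-475542 + 132086)*(-333120) = -343456*(-333120) = 114412062720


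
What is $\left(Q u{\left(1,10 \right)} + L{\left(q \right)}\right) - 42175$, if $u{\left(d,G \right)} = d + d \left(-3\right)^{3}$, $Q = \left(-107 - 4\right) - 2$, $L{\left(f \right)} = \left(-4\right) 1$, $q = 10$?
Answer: $-39241$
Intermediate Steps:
$L{\left(f \right)} = -4$
$Q = -113$ ($Q = -111 - 2 = -113$)
$u{\left(d,G \right)} = - 26 d$ ($u{\left(d,G \right)} = d + d \left(-27\right) = d - 27 d = - 26 d$)
$\left(Q u{\left(1,10 \right)} + L{\left(q \right)}\right) - 42175 = \left(- 113 \left(\left(-26\right) 1\right) - 4\right) - 42175 = \left(\left(-113\right) \left(-26\right) - 4\right) - 42175 = \left(2938 - 4\right) - 42175 = 2934 - 42175 = -39241$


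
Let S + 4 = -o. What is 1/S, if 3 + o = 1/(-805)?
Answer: -805/804 ≈ -1.0012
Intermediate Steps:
o = -2416/805 (o = -3 + 1/(-805) = -3 - 1/805 = -2416/805 ≈ -3.0012)
S = -804/805 (S = -4 - 1*(-2416/805) = -4 + 2416/805 = -804/805 ≈ -0.99876)
1/S = 1/(-804/805) = -805/804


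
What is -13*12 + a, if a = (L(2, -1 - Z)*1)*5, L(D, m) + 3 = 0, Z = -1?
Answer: -171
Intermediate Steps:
L(D, m) = -3 (L(D, m) = -3 + 0 = -3)
a = -15 (a = -3*1*5 = -3*5 = -15)
-13*12 + a = -13*12 - 15 = -156 - 15 = -171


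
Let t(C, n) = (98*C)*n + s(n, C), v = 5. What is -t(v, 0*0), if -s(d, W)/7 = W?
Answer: 35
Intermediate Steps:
s(d, W) = -7*W
t(C, n) = -7*C + 98*C*n (t(C, n) = (98*C)*n - 7*C = 98*C*n - 7*C = -7*C + 98*C*n)
-t(v, 0*0) = -7*5*(-1 + 14*(0*0)) = -7*5*(-1 + 14*0) = -7*5*(-1 + 0) = -7*5*(-1) = -1*(-35) = 35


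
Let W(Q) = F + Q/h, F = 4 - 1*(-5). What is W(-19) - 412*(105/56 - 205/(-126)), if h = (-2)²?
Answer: -362519/252 ≈ -1438.6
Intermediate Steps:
h = 4
F = 9 (F = 4 + 5 = 9)
W(Q) = 9 + Q/4
W(-19) - 412*(105/56 - 205/(-126)) = (9 + (¼)*(-19)) - 412*(105/56 - 205/(-126)) = (9 - 19/4) - 412*(105*(1/56) - 205*(-1/126)) = 17/4 - 412*(15/8 + 205/126) = 17/4 - 412*1765/504 = 17/4 - 181795/126 = -362519/252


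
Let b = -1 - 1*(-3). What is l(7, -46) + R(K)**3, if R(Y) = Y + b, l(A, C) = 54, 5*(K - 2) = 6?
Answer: 24326/125 ≈ 194.61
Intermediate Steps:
K = 16/5 (K = 2 + (1/5)*6 = 2 + 6/5 = 16/5 ≈ 3.2000)
b = 2 (b = -1 + 3 = 2)
R(Y) = 2 + Y (R(Y) = Y + 2 = 2 + Y)
l(7, -46) + R(K)**3 = 54 + (2 + 16/5)**3 = 54 + (26/5)**3 = 54 + 17576/125 = 24326/125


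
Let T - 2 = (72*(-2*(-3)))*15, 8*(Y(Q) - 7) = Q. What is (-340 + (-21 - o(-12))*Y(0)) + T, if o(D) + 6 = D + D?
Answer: 6205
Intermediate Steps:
Y(Q) = 7 + Q/8
o(D) = -6 + 2*D (o(D) = -6 + (D + D) = -6 + 2*D)
T = 6482 (T = 2 + (72*(-2*(-3)))*15 = 2 + (72*6)*15 = 2 + 432*15 = 2 + 6480 = 6482)
(-340 + (-21 - o(-12))*Y(0)) + T = (-340 + (-21 - (-6 + 2*(-12)))*(7 + (⅛)*0)) + 6482 = (-340 + (-21 - (-6 - 24))*(7 + 0)) + 6482 = (-340 + (-21 - 1*(-30))*7) + 6482 = (-340 + (-21 + 30)*7) + 6482 = (-340 + 9*7) + 6482 = (-340 + 63) + 6482 = -277 + 6482 = 6205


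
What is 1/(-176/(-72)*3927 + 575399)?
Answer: 3/1754995 ≈ 1.7094e-6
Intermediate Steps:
1/(-176/(-72)*3927 + 575399) = 1/(-176*(-1/72)*3927 + 575399) = 1/((22/9)*3927 + 575399) = 1/(28798/3 + 575399) = 1/(1754995/3) = 3/1754995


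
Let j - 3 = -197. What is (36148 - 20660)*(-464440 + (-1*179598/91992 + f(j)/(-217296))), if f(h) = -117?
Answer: -41605892294474552/5783997 ≈ -7.1933e+9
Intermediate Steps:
j = -194 (j = 3 - 197 = -194)
(36148 - 20660)*(-464440 + (-1*179598/91992 + f(j)/(-217296))) = (36148 - 20660)*(-464440 + (-1*179598/91992 - 117/(-217296))) = 15488*(-464440 + (-179598*1/91992 - 117*(-1/217296))) = 15488*(-464440 + (-29933/15332 + 13/24144)) = 15488*(-464440 - 180625759/92543952) = 15488*(-42981293692639/92543952) = -41605892294474552/5783997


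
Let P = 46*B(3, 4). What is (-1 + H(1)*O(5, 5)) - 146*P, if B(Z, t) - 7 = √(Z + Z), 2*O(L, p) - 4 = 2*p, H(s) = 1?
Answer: -47006 - 6716*√6 ≈ -63457.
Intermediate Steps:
O(L, p) = 2 + p (O(L, p) = 2 + (2*p)/2 = 2 + p)
B(Z, t) = 7 + √2*√Z (B(Z, t) = 7 + √(Z + Z) = 7 + √(2*Z) = 7 + √2*√Z)
P = 322 + 46*√6 (P = 46*(7 + √2*√3) = 46*(7 + √6) = 322 + 46*√6 ≈ 434.68)
(-1 + H(1)*O(5, 5)) - 146*P = (-1 + 1*(2 + 5)) - 146*(322 + 46*√6) = (-1 + 1*7) + (-47012 - 6716*√6) = (-1 + 7) + (-47012 - 6716*√6) = 6 + (-47012 - 6716*√6) = -47006 - 6716*√6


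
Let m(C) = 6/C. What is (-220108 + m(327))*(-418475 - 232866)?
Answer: 15626823463570/109 ≈ 1.4337e+11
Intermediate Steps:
(-220108 + m(327))*(-418475 - 232866) = (-220108 + 6/327)*(-418475 - 232866) = (-220108 + 6*(1/327))*(-651341) = (-220108 + 2/109)*(-651341) = -23991770/109*(-651341) = 15626823463570/109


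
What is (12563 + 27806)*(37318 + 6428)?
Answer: 1765982274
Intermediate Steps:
(12563 + 27806)*(37318 + 6428) = 40369*43746 = 1765982274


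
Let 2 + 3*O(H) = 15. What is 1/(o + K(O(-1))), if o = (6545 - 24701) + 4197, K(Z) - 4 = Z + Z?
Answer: -3/41839 ≈ -7.1703e-5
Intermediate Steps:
O(H) = 13/3 (O(H) = -2/3 + (1/3)*15 = -2/3 + 5 = 13/3)
K(Z) = 4 + 2*Z (K(Z) = 4 + (Z + Z) = 4 + 2*Z)
o = -13959 (o = -18156 + 4197 = -13959)
1/(o + K(O(-1))) = 1/(-13959 + (4 + 2*(13/3))) = 1/(-13959 + (4 + 26/3)) = 1/(-13959 + 38/3) = 1/(-41839/3) = -3/41839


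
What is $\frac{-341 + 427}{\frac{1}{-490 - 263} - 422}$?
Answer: $- \frac{64758}{317767} \approx -0.20379$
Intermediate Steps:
$\frac{-341 + 427}{\frac{1}{-490 - 263} - 422} = \frac{86}{\frac{1}{-753} - 422} = \frac{86}{- \frac{1}{753} - 422} = \frac{86}{- \frac{317767}{753}} = 86 \left(- \frac{753}{317767}\right) = - \frac{64758}{317767}$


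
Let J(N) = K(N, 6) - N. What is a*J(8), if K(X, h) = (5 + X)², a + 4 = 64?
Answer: 9660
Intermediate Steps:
a = 60 (a = -4 + 64 = 60)
J(N) = (5 + N)² - N
a*J(8) = 60*((5 + 8)² - 1*8) = 60*(13² - 8) = 60*(169 - 8) = 60*161 = 9660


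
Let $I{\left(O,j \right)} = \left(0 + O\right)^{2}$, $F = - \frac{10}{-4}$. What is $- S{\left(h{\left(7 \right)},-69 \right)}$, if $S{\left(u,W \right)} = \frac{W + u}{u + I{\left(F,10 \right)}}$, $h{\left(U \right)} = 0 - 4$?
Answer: $\frac{292}{9} \approx 32.444$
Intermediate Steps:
$h{\left(U \right)} = -4$ ($h{\left(U \right)} = 0 - 4 = -4$)
$F = \frac{5}{2}$ ($F = \left(-10\right) \left(- \frac{1}{4}\right) = \frac{5}{2} \approx 2.5$)
$I{\left(O,j \right)} = O^{2}$
$S{\left(u,W \right)} = \frac{W + u}{\frac{25}{4} + u}$ ($S{\left(u,W \right)} = \frac{W + u}{u + \left(\frac{5}{2}\right)^{2}} = \frac{W + u}{u + \frac{25}{4}} = \frac{W + u}{\frac{25}{4} + u}$)
$- S{\left(h{\left(7 \right)},-69 \right)} = - \frac{4 \left(-69 - 4\right)}{25 + 4 \left(-4\right)} = - \frac{4 \left(-73\right)}{25 - 16} = - \frac{4 \left(-73\right)}{9} = \left(-1\right) \left(- \frac{292}{9}\right) = \frac{292}{9}$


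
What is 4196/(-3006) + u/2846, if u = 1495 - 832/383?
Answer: -1427513005/1638297054 ≈ -0.87134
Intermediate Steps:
u = 571753/383 (u = 1495 - 832/383 = 571753/383 ≈ 1492.8)
4196/(-3006) + u/2846 = 4196/(-3006) + (571753/383)/2846 = 4196*(-1/3006) + (571753/383)*(1/2846) = -2098/1503 + 571753/1090018 = -1427513005/1638297054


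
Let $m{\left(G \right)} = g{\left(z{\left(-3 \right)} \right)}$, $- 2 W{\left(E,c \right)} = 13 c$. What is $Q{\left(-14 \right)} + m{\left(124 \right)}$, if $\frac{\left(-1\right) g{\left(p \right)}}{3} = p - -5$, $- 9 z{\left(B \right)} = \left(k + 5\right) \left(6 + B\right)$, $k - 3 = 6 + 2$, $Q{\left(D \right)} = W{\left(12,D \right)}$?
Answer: $92$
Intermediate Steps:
$W{\left(E,c \right)} = - \frac{13 c}{2}$
$Q{\left(D \right)} = - \frac{13 D}{2}$
$k = 11$ ($k = 3 + \left(6 + 2\right) = 3 + 8 = 11$)
$z{\left(B \right)} = - \frac{32}{3} - \frac{16 B}{9}$ ($z{\left(B \right)} = - \frac{\left(11 + 5\right) \left(6 + B\right)}{9} = - \frac{16 \left(6 + B\right)}{9} = - \frac{96 + 16 B}{9} = - \frac{32}{3} - \frac{16 B}{9}$)
$g{\left(p \right)} = -15 - 3 p$ ($g{\left(p \right)} = - 3 \left(p - -5\right) = - 3 \left(p + 5\right) = - 3 \left(5 + p\right) = -15 - 3 p$)
$m{\left(G \right)} = 1$ ($m{\left(G \right)} = -15 - 3 \left(- \frac{32}{3} - - \frac{16}{3}\right) = -15 - 3 \left(- \frac{32}{3} + \frac{16}{3}\right) = -15 - -16 = -15 + 16 = 1$)
$Q{\left(-14 \right)} + m{\left(124 \right)} = \left(- \frac{13}{2}\right) \left(-14\right) + 1 = 91 + 1 = 92$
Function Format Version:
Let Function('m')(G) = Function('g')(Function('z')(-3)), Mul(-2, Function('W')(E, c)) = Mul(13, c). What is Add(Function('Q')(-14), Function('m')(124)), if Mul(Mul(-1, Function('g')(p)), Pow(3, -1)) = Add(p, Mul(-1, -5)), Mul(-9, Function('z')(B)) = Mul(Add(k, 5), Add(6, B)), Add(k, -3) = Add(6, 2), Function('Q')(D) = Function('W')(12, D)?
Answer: 92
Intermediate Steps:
Function('W')(E, c) = Mul(Rational(-13, 2), c) (Function('W')(E, c) = Mul(Rational(-1, 2), Mul(13, c)) = Mul(Rational(-13, 2), c))
Function('Q')(D) = Mul(Rational(-13, 2), D)
k = 11 (k = Add(3, Add(6, 2)) = Add(3, 8) = 11)
Function('z')(B) = Add(Rational(-32, 3), Mul(Rational(-16, 9), B)) (Function('z')(B) = Mul(Rational(-1, 9), Mul(Add(11, 5), Add(6, B))) = Mul(Rational(-1, 9), Mul(16, Add(6, B))) = Mul(Rational(-1, 9), Add(96, Mul(16, B))) = Add(Rational(-32, 3), Mul(Rational(-16, 9), B)))
Function('g')(p) = Add(-15, Mul(-3, p)) (Function('g')(p) = Mul(-3, Add(p, Mul(-1, -5))) = Mul(-3, Add(p, 5)) = Mul(-3, Add(5, p)) = Add(-15, Mul(-3, p)))
Function('m')(G) = 1 (Function('m')(G) = Add(-15, Mul(-3, Add(Rational(-32, 3), Mul(Rational(-16, 9), -3)))) = Add(-15, Mul(-3, Add(Rational(-32, 3), Rational(16, 3)))) = Add(-15, Mul(-3, Rational(-16, 3))) = Add(-15, 16) = 1)
Add(Function('Q')(-14), Function('m')(124)) = Add(Mul(Rational(-13, 2), -14), 1) = Add(91, 1) = 92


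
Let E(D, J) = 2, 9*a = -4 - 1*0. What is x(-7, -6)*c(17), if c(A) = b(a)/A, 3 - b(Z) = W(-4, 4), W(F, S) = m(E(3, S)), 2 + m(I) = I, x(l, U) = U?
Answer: -18/17 ≈ -1.0588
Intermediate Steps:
a = -4/9 (a = (-4 - 1*0)/9 = (-4 + 0)/9 = (⅑)*(-4) = -4/9 ≈ -0.44444)
m(I) = -2 + I
W(F, S) = 0 (W(F, S) = -2 + 2 = 0)
b(Z) = 3 (b(Z) = 3 - 1*0 = 3 + 0 = 3)
c(A) = 3/A
x(-7, -6)*c(17) = -18/17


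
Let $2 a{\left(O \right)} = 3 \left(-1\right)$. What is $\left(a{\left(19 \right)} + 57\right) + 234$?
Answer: $\frac{579}{2} \approx 289.5$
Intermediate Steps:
$a{\left(O \right)} = - \frac{3}{2}$ ($a{\left(O \right)} = \frac{3 \left(-1\right)}{2} = \frac{1}{2} \left(-3\right) = - \frac{3}{2}$)
$\left(a{\left(19 \right)} + 57\right) + 234 = \left(- \frac{3}{2} + 57\right) + 234 = \frac{111}{2} + 234 = \frac{579}{2}$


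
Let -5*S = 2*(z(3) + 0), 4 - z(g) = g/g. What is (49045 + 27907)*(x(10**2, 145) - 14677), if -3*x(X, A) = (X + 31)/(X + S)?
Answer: -836928759244/741 ≈ -1.1295e+9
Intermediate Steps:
z(g) = 3 (z(g) = 4 - g/g = 4 - 1*1 = 4 - 1 = 3)
S = -6/5 (S = -2*(3 + 0)/5 = -2*3/5 = -1/5*6 = -6/5 ≈ -1.2000)
x(X, A) = -(31 + X)/(3*(-6/5 + X)) (x(X, A) = -(X + 31)/(3*(X - 6/5)) = -(31 + X)/(3*(-6/5 + X)))
(49045 + 27907)*(x(10**2, 145) - 14677) = (49045 + 27907)*(5*(-31 - 1*10**2)/(3*(-6 + 5*10**2)) - 14677) = 76952*(5*(-31 - 1*100)/(3*(-6 + 5*100)) - 14677) = 76952*(5*(-31 - 100)/(3*(-6 + 500)) - 14677) = 76952*((5/3)*(-131)/494 - 14677) = 76952*((5/3)*(1/494)*(-131) - 14677) = 76952*(-655/1482 - 14677) = 76952*(-21751969/1482) = -836928759244/741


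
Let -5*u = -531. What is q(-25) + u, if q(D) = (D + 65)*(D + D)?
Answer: -9469/5 ≈ -1893.8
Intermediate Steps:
u = 531/5 (u = -⅕*(-531) = 531/5 ≈ 106.20)
q(D) = 2*D*(65 + D) (q(D) = (65 + D)*(2*D) = 2*D*(65 + D))
q(-25) + u = 2*(-25)*(65 - 25) + 531/5 = 2*(-25)*40 + 531/5 = -2000 + 531/5 = -9469/5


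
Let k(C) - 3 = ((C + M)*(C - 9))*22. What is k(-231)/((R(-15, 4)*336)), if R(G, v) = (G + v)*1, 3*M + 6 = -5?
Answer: -1239043/3696 ≈ -335.24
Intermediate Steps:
M = -11/3 (M = -2 + (⅓)*(-5) = -2 - 5/3 = -11/3 ≈ -3.6667)
R(G, v) = G + v
k(C) = 3 + 22*(-9 + C)*(-11/3 + C) (k(C) = 3 + ((C - 11/3)*(C - 9))*22 = 3 + ((-11/3 + C)*(-9 + C))*22 = 3 + ((-9 + C)*(-11/3 + C))*22 = 3 + 22*(-9 + C)*(-11/3 + C))
k(-231)/((R(-15, 4)*336)) = (729 + 22*(-231)² - 836/3*(-231))/(((-15 + 4)*336)) = (729 + 22*53361 + 64372)/((-11*336)) = (729 + 1173942 + 64372)/(-3696) = 1239043*(-1/3696) = -1239043/3696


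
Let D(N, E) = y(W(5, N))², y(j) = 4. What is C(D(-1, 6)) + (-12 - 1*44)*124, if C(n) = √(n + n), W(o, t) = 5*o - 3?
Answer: -6944 + 4*√2 ≈ -6938.3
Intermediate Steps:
W(o, t) = -3 + 5*o
D(N, E) = 16 (D(N, E) = 4² = 16)
C(n) = √2*√n (C(n) = √(2*n) = √2*√n)
C(D(-1, 6)) + (-12 - 1*44)*124 = √2*√16 + (-12 - 1*44)*124 = √2*4 + (-12 - 44)*124 = 4*√2 - 56*124 = 4*√2 - 6944 = -6944 + 4*√2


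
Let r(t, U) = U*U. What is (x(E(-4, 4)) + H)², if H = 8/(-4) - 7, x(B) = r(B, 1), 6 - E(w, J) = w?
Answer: 64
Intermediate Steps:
E(w, J) = 6 - w
r(t, U) = U²
x(B) = 1 (x(B) = 1² = 1)
H = -9 (H = 8*(-¼) - 7 = -2 - 7 = -9)
(x(E(-4, 4)) + H)² = (1 - 9)² = (-8)² = 64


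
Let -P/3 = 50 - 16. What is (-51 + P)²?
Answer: 23409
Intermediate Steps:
P = -102 (P = -3*(50 - 16) = -3*34 = -102)
(-51 + P)² = (-51 - 102)² = (-153)² = 23409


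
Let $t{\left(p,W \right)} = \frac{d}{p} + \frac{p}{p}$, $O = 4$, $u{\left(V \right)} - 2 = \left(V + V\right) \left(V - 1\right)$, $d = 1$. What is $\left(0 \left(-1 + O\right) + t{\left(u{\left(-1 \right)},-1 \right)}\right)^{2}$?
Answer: $\frac{49}{36} \approx 1.3611$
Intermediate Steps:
$u{\left(V \right)} = 2 + 2 V \left(-1 + V\right)$ ($u{\left(V \right)} = 2 + \left(V + V\right) \left(V - 1\right) = 2 + 2 V \left(-1 + V\right)$)
$t{\left(p,W \right)} = 1 + \frac{1}{p}$ ($t{\left(p,W \right)} = 1 \frac{1}{p} + \frac{p}{p} = \frac{1}{p} + 1 = 1 + \frac{1}{p}$)
$\left(0 \left(-1 + O\right) + t{\left(u{\left(-1 \right)},-1 \right)}\right)^{2} = \left(0 \left(-1 + 4\right) + \frac{1 + \left(2 - -2 + 2 \left(-1\right)^{2}\right)}{2 - -2 + 2 \left(-1\right)^{2}}\right)^{2} = \left(0 \cdot 3 + \frac{1 + \left(2 + 2 + 2 \cdot 1\right)}{2 + 2 + 2 \cdot 1}\right)^{2} = \left(0 + \frac{1 + \left(2 + 2 + 2\right)}{2 + 2 + 2}\right)^{2} = \left(0 + \frac{1 + 6}{6}\right)^{2} = \left(0 + \frac{1}{6} \cdot 7\right)^{2} = \left(0 + \frac{7}{6}\right)^{2} = \left(\frac{7}{6}\right)^{2} = \frac{49}{36}$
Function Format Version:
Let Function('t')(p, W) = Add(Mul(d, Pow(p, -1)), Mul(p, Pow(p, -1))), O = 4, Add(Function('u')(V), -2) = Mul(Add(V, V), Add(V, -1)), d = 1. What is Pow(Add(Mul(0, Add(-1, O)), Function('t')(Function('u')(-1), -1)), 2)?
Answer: Rational(49, 36) ≈ 1.3611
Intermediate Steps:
Function('u')(V) = Add(2, Mul(2, V, Add(-1, V))) (Function('u')(V) = Add(2, Mul(Add(V, V), Add(V, -1))) = Add(2, Mul(Mul(2, V), Add(-1, V))) = Add(2, Mul(2, V, Add(-1, V))))
Function('t')(p, W) = Add(1, Pow(p, -1)) (Function('t')(p, W) = Add(Mul(1, Pow(p, -1)), Mul(p, Pow(p, -1))) = Add(Pow(p, -1), 1) = Add(1, Pow(p, -1)))
Pow(Add(Mul(0, Add(-1, O)), Function('t')(Function('u')(-1), -1)), 2) = Pow(Add(Mul(0, Add(-1, 4)), Mul(Pow(Add(2, Mul(-2, -1), Mul(2, Pow(-1, 2))), -1), Add(1, Add(2, Mul(-2, -1), Mul(2, Pow(-1, 2)))))), 2) = Pow(Add(Mul(0, 3), Mul(Pow(Add(2, 2, Mul(2, 1)), -1), Add(1, Add(2, 2, Mul(2, 1))))), 2) = Pow(Add(0, Mul(Pow(Add(2, 2, 2), -1), Add(1, Add(2, 2, 2)))), 2) = Pow(Add(0, Mul(Pow(6, -1), Add(1, 6))), 2) = Pow(Add(0, Mul(Rational(1, 6), 7)), 2) = Pow(Add(0, Rational(7, 6)), 2) = Pow(Rational(7, 6), 2) = Rational(49, 36)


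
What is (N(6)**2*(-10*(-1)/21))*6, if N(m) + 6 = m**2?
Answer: 18000/7 ≈ 2571.4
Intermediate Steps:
N(m) = -6 + m**2
(N(6)**2*(-10*(-1)/21))*6 = ((-6 + 6**2)**2*(-10*(-1)/21))*6 = ((-6 + 36)**2*(10*(1/21)))*6 = (30**2*(10/21))*6 = (900*(10/21))*6 = (3000/7)*6 = 18000/7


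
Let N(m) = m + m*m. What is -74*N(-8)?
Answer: -4144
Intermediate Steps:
N(m) = m + m²
-74*N(-8) = -74*(-8*(1 - 8)) = -74*(-8*(-7)) = -74*56 = -1*4144 = -4144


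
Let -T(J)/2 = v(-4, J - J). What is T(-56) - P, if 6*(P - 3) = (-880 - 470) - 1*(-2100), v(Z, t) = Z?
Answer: -120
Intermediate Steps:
T(J) = 8 (T(J) = -2*(-4) = 8)
P = 128 (P = 3 + ((-880 - 470) - 1*(-2100))/6 = 3 + (-1350 + 2100)/6 = 3 + (⅙)*750 = 3 + 125 = 128)
T(-56) - P = 8 - 1*128 = 8 - 128 = -120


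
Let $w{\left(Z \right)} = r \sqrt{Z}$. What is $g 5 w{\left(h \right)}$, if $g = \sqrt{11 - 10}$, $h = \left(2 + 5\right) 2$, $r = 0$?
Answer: $0$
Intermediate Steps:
$h = 14$ ($h = 7 \cdot 2 = 14$)
$w{\left(Z \right)} = 0$ ($w{\left(Z \right)} = 0 \sqrt{Z} = 0$)
$g = 1$ ($g = \sqrt{1} = 1$)
$g 5 w{\left(h \right)} = 1 \cdot 5 \cdot 0 = 5 \cdot 0 = 0$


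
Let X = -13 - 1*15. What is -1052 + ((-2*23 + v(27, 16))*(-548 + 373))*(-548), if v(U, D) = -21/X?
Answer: -4340527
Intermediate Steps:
X = -28 (X = -13 - 15 = -28)
v(U, D) = ¾ (v(U, D) = -21/(-28) = -21*(-1/28) = ¾)
-1052 + ((-2*23 + v(27, 16))*(-548 + 373))*(-548) = -1052 + ((-2*23 + ¾)*(-548 + 373))*(-548) = -1052 + ((-46 + ¾)*(-175))*(-548) = -1052 - 181/4*(-175)*(-548) = -1052 + (31675/4)*(-548) = -1052 - 4339475 = -4340527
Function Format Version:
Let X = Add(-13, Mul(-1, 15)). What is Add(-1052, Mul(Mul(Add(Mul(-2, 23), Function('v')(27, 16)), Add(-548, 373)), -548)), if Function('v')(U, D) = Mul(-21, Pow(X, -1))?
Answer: -4340527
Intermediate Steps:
X = -28 (X = Add(-13, -15) = -28)
Function('v')(U, D) = Rational(3, 4) (Function('v')(U, D) = Mul(-21, Pow(-28, -1)) = Mul(-21, Rational(-1, 28)) = Rational(3, 4))
Add(-1052, Mul(Mul(Add(Mul(-2, 23), Function('v')(27, 16)), Add(-548, 373)), -548)) = Add(-1052, Mul(Mul(Add(Mul(-2, 23), Rational(3, 4)), Add(-548, 373)), -548)) = Add(-1052, Mul(Mul(Add(-46, Rational(3, 4)), -175), -548)) = Add(-1052, Mul(Mul(Rational(-181, 4), -175), -548)) = Add(-1052, Mul(Rational(31675, 4), -548)) = Add(-1052, -4339475) = -4340527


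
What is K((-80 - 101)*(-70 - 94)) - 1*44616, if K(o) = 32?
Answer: -44584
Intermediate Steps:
K((-80 - 101)*(-70 - 94)) - 1*44616 = 32 - 1*44616 = 32 - 44616 = -44584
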